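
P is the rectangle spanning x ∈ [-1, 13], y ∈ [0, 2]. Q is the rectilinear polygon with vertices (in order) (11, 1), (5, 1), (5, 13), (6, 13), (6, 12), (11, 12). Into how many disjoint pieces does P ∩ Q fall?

P ∩ Q is a single connected region.

1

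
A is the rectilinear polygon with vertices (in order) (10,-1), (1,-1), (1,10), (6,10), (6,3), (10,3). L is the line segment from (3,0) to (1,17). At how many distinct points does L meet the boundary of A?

1

The segment meets the boundary at (1.824,10).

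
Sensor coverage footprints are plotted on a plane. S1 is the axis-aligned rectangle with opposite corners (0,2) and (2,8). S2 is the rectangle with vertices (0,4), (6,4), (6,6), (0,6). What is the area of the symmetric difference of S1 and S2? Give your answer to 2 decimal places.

16.00

|S1∩S2|: x∈[0,2], y∈[4,6] → 2·2 = 4.
|S1 △ S2| = |S1| + |S2| − 2·|S1∩S2| = 12 + 12 − 8 = 16.00.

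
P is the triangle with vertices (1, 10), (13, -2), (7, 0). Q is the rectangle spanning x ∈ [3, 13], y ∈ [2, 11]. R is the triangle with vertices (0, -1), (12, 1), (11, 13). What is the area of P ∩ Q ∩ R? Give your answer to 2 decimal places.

8.08

The intersection is the polygon with vertices (5.8,2), (4.309,4.484), (5.28,5.72), (9,2).
By the shoelace formula its area is 8.08.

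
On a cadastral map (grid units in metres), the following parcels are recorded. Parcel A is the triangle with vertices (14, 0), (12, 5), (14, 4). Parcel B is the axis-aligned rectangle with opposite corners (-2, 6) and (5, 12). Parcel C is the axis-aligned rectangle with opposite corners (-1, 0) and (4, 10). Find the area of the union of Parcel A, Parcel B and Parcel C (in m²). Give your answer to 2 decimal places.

76.00

By inclusion–exclusion:
Individual areas: |Parcel A| = 4, |Parcel B| = 42, |Parcel C| = 50.
|Parcel A∩Parcel B| = 0.
|Parcel A∩Parcel C| = 0.
|Parcel B∩Parcel C|: x∈[-1,4], y∈[6,10] → 5·4 = 20.
|Parcel A∩Parcel B∩Parcel C| = 0.
|Parcel A ∪ Parcel B ∪ Parcel C| = 96 − 20 + 0 = 76.00.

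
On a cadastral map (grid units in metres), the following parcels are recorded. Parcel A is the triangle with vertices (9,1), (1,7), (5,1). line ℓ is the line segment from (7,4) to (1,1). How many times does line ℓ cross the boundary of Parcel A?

2

The segment meets the boundary at (4,2.5), (5.8,3.4).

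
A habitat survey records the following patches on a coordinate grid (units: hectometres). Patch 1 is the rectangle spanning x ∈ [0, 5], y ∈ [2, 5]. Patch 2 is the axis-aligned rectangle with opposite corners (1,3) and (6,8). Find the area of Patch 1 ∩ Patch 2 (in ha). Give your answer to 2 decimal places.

|Patch 1∩Patch 2|: x∈[1,5], y∈[3,5] → 4·2 = 8.

8.00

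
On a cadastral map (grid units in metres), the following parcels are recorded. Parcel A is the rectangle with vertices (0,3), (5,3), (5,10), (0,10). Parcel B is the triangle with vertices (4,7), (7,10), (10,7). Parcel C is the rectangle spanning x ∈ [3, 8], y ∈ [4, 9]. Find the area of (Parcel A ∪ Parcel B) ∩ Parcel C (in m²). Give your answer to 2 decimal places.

15.50

|Parcel A ∪ Parcel B| = 43.5.
|(Parcel A ∪ Parcel B) ∩ Parcel C| = 15.50.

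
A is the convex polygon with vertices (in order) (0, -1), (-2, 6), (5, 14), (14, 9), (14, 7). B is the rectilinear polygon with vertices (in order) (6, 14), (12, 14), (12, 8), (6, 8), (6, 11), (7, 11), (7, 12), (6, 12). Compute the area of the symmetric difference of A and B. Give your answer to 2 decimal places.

118.17

|A| = 126.5, |B| = 35, |A∩B| = 21.6667.
|A △ B| = |A| + |B| − 2·|A∩B| = 126.5 + 35 − 43.3333 = 118.17.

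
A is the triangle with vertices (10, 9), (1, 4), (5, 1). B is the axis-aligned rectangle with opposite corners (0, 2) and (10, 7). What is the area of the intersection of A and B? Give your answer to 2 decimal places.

20.17

The intersection is the polygon with vertices (1,4), (6.4,7), (8.75,7), (5.625,2), (3.667,2).
By the shoelace formula its area is 20.17.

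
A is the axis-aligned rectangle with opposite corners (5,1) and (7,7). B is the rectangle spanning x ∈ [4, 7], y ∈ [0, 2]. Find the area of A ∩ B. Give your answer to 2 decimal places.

2.00

|A∩B|: x∈[5,7], y∈[1,2] → 2·1 = 2.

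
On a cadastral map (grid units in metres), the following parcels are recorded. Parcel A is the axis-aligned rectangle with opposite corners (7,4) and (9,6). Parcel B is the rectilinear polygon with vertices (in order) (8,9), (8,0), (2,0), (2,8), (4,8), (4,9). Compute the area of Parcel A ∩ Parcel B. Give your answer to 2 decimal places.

2.00

The intersection is the polygon with vertices (7,4), (7,6), (8,6), (8,4).
By the shoelace formula its area is 2.00.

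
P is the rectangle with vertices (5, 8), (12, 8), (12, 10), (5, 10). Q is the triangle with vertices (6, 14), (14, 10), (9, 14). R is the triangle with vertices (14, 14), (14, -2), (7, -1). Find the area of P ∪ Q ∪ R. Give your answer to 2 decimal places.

By inclusion–exclusion:
Individual areas: |P| = 14, |Q| = 6, |R| = 56.
|P∩Q| = 0.
|P∩R| = 0.6857.
|Q∩R| = 0.3086.
|P∩Q∩R| = 0.
|P ∪ Q ∪ R| = 76 − 0.9943 + 0 = 75.01.

75.01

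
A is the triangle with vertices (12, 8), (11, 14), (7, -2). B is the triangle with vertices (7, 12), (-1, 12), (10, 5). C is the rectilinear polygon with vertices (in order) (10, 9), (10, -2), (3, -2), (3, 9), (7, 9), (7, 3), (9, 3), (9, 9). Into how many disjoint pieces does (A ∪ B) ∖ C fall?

2

(A ∪ B) ∖ C splits into 2 disjoint pieces (area 11.125, area 24.8272).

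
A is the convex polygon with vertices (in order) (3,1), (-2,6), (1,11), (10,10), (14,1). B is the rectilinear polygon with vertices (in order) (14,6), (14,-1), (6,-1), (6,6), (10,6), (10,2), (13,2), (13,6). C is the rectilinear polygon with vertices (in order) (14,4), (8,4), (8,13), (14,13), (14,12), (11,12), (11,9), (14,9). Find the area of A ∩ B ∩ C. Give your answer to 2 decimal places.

The intersection is the polygon with vertices (10,6), (10,4), (8,4), (8,6).
By the shoelace formula its area is 4.00.

4.00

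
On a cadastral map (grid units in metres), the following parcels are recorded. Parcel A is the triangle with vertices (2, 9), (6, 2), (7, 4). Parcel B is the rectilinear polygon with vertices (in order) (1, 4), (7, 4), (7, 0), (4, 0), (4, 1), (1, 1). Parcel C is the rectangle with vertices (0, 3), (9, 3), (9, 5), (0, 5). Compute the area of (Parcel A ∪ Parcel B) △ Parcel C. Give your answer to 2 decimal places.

|Parcel A ∪ Parcel B| = 26.3571.
|(Parcel A ∪ Parcel B) ∩ Parcel C| = 7.9286.
|(Parcel A ∪ Parcel B) △ Parcel C| = 26.3571 + 18 − 15.8571 = 28.50.

28.50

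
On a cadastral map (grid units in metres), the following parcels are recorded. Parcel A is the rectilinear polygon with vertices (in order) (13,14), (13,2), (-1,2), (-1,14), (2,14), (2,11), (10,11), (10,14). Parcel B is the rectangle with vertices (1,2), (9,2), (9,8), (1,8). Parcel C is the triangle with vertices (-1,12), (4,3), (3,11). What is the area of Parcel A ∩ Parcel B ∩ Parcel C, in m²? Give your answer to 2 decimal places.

The intersection is the polygon with vertices (3.375,8), (4,3), (1.222,8).
By the shoelace formula its area is 5.38.

5.38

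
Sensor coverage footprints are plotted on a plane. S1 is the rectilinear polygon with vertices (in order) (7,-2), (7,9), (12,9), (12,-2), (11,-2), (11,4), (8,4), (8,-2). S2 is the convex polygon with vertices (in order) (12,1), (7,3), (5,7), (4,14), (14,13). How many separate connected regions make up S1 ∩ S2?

1

S1 ∩ S2 is a single connected region.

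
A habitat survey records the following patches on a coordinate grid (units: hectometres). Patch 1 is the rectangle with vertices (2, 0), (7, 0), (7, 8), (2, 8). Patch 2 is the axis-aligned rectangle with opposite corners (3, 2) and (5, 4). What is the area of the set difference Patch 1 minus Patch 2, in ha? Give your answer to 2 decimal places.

36.00

|Patch 1∩Patch 2|: x∈[3,5], y∈[2,4] → 2·2 = 4.
|Patch 1| = 40.
|Patch 1 ∖ Patch 2| = |Patch 1| − |Patch 1∩Patch 2| = 40 − 4 = 36.00.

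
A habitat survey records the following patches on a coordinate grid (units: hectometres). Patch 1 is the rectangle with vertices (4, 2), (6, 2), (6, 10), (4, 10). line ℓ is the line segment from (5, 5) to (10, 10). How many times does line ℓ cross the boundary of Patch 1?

The segment meets the boundary at (6,6).

1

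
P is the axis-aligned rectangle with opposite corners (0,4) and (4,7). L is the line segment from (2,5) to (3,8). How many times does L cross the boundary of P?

1

The segment meets the boundary at (2.667,7).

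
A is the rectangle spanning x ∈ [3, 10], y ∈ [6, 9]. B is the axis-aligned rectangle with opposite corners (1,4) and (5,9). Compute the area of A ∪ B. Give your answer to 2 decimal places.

35.00

By inclusion–exclusion:
Individual areas: |A| = 21, |B| = 20.
|A∩B|: x∈[3,5], y∈[6,9] → 2·3 = 6.
|A ∪ B| = 41 − 6 = 35.00.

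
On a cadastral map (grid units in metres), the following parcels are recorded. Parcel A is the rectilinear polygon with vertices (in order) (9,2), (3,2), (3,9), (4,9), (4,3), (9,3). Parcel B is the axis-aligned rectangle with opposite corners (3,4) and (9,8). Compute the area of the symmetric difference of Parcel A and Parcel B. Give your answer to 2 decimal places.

28.00

|Parcel A| = 12, |Parcel B| = 24, |Parcel A∩Parcel B| = 4.
|Parcel A △ Parcel B| = |Parcel A| + |Parcel B| − 2·|Parcel A∩Parcel B| = 12 + 24 − 8 = 28.00.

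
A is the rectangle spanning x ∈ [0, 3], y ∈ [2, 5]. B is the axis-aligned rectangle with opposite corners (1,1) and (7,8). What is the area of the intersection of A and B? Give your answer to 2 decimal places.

6.00

|A∩B|: x∈[1,3], y∈[2,5] → 2·3 = 6.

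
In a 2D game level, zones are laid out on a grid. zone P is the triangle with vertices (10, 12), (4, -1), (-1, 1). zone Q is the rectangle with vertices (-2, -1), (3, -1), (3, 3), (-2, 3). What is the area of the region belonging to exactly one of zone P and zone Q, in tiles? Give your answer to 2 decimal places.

40.10

|zone P| = 38.5, |zone Q| = 20, |zone P∩zone Q| = 9.2.
|zone P △ zone Q| = |zone P| + |zone Q| − 2·|zone P∩zone Q| = 38.5 + 20 − 18.4 = 40.10.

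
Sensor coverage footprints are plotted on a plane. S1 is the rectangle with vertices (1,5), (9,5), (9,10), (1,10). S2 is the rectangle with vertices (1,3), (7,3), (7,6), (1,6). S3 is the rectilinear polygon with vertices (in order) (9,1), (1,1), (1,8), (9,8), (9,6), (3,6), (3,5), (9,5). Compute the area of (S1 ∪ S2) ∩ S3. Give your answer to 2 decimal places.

30.00

|S1 ∪ S2| = 52.
|(S1 ∪ S2) ∩ S3| = 30.00.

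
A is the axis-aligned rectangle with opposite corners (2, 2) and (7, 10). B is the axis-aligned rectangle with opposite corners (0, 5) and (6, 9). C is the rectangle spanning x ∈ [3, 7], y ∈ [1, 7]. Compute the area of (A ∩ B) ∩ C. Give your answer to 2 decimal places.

6.00

The region (A ∩ B) ∩ C is the polygon with vertices (6,5), (3,5), (3,7), (6,7).
By the shoelace formula its area is 6.00.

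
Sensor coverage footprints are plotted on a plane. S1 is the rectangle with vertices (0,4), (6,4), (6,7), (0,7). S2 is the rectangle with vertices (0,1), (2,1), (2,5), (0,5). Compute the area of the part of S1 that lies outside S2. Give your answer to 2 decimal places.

16.00

|S1∩S2|: x∈[0,2], y∈[4,5] → 2·1 = 2.
|S1| = 18.
|S1 ∖ S2| = |S1| − |S1∩S2| = 18 − 2 = 16.00.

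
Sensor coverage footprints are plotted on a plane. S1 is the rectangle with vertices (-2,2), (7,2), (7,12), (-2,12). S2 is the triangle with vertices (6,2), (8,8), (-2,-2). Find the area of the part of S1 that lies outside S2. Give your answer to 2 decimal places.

79.00

|S1| = 90, |S1∩S2| = 11.
|S1 ∖ S2| = |S1| − |S1∩S2| = 90 − 11 = 79.00.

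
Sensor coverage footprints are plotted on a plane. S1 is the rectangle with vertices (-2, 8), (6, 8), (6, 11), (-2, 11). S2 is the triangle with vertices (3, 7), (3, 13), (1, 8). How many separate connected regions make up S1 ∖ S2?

S1 ∖ S2 splits into 2 disjoint pieces (area 9, area 10.8).

2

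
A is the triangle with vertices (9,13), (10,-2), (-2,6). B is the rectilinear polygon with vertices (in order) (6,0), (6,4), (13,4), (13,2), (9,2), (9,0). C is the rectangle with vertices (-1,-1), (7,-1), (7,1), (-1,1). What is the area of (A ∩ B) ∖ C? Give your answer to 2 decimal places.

|A ∩ B| = 13.
|(A ∩ B) ∩ C| = 0.6667.
|(A ∩ B) ∖ C| = 13 − 0.6667 = 12.33.

12.33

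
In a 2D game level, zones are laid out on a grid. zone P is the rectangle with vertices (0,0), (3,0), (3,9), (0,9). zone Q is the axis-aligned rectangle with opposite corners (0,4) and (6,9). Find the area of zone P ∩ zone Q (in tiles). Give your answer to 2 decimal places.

|zone P∩zone Q|: x∈[0,3], y∈[4,9] → 3·5 = 15.

15.00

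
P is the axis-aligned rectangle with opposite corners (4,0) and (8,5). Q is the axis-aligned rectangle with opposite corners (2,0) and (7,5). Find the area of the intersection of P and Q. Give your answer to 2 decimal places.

|P∩Q|: x∈[4,7], y∈[0,5] → 3·5 = 15.

15.00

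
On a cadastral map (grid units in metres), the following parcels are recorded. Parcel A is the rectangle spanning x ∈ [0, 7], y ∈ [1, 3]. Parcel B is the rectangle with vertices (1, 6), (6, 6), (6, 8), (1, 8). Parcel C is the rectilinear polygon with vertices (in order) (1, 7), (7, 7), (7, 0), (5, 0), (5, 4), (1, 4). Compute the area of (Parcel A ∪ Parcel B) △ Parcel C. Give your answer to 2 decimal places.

|Parcel A ∪ Parcel B| = 24.
|(Parcel A ∪ Parcel B) ∩ Parcel C| = 9.
|(Parcel A ∪ Parcel B) △ Parcel C| = 24 + 26 − 18 = 32.00.

32.00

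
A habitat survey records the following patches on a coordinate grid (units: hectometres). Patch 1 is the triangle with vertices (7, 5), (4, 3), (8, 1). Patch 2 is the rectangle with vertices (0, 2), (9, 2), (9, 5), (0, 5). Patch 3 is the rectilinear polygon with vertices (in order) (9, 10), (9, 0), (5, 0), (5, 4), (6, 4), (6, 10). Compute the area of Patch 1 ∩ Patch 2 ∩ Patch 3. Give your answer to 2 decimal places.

5.46

The intersection is the polygon with vertices (5.5,4), (6,4), (6,4.333), (7,5), (7.75,2), (6,2), (5,2.5), (5,3.667).
By the shoelace formula its area is 5.46.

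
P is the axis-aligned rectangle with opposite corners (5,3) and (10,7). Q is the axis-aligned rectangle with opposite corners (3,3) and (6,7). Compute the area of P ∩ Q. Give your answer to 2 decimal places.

4.00

|P∩Q|: x∈[5,6], y∈[3,7] → 1·4 = 4.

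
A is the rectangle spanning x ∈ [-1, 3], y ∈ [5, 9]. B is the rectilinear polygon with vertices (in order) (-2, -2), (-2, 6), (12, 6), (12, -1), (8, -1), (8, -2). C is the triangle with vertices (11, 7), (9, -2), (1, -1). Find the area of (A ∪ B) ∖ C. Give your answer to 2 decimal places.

84.56

|A ∪ B| = 120.
|(A ∪ B) ∩ C| = 35.4375.
|(A ∪ B) ∖ C| = 120 − 35.4375 = 84.56.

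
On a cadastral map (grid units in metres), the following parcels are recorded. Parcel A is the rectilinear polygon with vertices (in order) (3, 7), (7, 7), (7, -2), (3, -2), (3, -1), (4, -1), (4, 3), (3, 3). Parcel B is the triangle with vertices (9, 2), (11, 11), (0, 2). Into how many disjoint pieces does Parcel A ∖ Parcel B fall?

Parcel A ∖ Parcel B splits into 2 disjoint pieces (area 3.9596, area 13).

2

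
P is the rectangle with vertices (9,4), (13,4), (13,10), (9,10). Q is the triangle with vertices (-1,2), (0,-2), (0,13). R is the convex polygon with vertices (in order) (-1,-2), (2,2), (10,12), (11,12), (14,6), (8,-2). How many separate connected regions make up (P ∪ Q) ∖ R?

3

(P ∪ Q) ∖ R splits into 3 disjoint pieces (area 0.1667, area 1, area 7.3333).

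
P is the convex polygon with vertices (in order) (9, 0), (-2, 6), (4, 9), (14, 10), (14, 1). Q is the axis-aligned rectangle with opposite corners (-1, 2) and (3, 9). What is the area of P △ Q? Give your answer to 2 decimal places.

|P| = 104.5, |Q| = 28, |P∩Q| = 12.5455.
|P △ Q| = |P| + |Q| − 2·|P∩Q| = 104.5 + 28 − 25.0909 = 107.41.

107.41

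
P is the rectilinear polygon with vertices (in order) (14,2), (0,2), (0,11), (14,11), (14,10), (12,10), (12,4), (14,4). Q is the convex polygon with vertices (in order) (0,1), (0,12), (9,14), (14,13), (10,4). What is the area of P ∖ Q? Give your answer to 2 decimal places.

20.28

|P| = 114, |P∩Q| = 93.7222.
|P ∖ Q| = |P| − |P∩Q| = 114 − 93.7222 = 20.28.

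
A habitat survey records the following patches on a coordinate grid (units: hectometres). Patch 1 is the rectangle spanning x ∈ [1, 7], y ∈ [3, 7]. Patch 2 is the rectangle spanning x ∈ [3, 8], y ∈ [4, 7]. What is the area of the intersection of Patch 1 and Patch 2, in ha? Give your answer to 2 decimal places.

12.00

|Patch 1∩Patch 2|: x∈[3,7], y∈[4,7] → 4·3 = 12.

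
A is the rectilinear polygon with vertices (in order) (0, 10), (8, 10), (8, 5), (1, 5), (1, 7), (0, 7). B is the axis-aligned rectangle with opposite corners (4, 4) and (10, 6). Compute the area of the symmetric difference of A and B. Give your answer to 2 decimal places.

42.00

|A| = 38, |B| = 12, |A∩B| = 4.
|A △ B| = |A| + |B| − 2·|A∩B| = 38 + 12 − 8 = 42.00.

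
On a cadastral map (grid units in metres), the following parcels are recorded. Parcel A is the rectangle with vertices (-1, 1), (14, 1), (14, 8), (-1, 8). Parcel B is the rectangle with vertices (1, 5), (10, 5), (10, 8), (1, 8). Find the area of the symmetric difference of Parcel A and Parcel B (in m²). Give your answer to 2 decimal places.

|Parcel A∩Parcel B|: x∈[1,10], y∈[5,8] → 9·3 = 27.
|Parcel A △ Parcel B| = |Parcel A| + |Parcel B| − 2·|Parcel A∩Parcel B| = 105 + 27 − 54 = 78.00.

78.00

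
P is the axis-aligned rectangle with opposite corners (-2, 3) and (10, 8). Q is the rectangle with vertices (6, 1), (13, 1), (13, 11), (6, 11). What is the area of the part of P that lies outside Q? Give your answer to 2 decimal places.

|P∩Q|: x∈[6,10], y∈[3,8] → 4·5 = 20.
|P| = 60.
|P ∖ Q| = |P| − |P∩Q| = 60 − 20 = 40.00.

40.00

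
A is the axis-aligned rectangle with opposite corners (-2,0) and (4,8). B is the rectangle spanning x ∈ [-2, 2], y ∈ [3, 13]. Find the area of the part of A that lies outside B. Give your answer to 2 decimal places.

|A∩B|: x∈[-2,2], y∈[3,8] → 4·5 = 20.
|A| = 48.
|A ∖ B| = |A| − |A∩B| = 48 − 20 = 28.00.

28.00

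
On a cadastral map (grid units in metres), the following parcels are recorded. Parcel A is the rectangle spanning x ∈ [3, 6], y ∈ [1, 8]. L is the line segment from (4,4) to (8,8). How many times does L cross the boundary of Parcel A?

1

The segment meets the boundary at (6,6).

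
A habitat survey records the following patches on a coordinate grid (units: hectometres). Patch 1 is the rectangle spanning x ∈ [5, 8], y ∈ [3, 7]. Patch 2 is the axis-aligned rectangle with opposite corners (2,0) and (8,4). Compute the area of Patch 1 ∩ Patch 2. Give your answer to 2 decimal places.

|Patch 1∩Patch 2|: x∈[5,8], y∈[3,4] → 3·1 = 3.

3.00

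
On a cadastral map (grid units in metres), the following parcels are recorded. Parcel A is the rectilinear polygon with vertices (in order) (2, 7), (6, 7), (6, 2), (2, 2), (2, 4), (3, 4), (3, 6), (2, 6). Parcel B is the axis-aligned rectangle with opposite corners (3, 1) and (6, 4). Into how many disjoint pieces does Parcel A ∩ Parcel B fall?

1

Parcel A ∩ Parcel B is a single connected region.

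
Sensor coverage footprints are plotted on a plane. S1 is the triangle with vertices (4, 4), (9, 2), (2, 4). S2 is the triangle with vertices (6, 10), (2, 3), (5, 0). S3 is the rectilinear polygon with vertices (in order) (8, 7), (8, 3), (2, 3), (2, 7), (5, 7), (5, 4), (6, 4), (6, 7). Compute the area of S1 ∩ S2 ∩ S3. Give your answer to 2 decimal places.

1.19

The intersection is the polygon with vertices (5.306,3.056), (2.491,3.86), (2.571,4), (4,4), (5.346,3.462).
By the shoelace formula its area is 1.19.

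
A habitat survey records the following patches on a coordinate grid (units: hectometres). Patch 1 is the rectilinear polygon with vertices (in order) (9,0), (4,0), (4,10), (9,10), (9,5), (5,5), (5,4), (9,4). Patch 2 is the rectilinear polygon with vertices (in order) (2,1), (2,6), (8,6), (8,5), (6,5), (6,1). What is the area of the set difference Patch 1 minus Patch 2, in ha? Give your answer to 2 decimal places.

35.00

|Patch 1| = 46, |Patch 1∩Patch 2| = 11.
|Patch 1 ∖ Patch 2| = |Patch 1| − |Patch 1∩Patch 2| = 46 − 11 = 35.00.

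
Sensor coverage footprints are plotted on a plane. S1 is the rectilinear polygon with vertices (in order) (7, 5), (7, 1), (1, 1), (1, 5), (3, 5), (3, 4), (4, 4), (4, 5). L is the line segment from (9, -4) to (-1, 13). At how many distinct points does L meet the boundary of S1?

The segment meets the boundary at (4,4.5), (6.059,1).

2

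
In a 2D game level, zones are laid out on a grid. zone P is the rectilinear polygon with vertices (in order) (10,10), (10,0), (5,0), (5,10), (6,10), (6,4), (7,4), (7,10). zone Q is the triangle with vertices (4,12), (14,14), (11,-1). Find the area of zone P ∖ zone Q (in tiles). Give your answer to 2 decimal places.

24.14

|zone P| = 44, |zone P∩zone Q| = 19.8626.
|zone P ∖ zone Q| = |zone P| − |zone P∩zone Q| = 44 − 19.8626 = 24.14.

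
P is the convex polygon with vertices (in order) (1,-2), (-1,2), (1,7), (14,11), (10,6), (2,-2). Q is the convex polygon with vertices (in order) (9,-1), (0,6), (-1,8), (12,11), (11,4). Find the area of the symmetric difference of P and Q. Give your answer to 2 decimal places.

|P| = 78, |Q| = 83.5, |P∩Q| = 48.5684.
|P △ Q| = |P| + |Q| − 2·|P∩Q| = 78 + 83.5 − 97.1368 = 64.36.

64.36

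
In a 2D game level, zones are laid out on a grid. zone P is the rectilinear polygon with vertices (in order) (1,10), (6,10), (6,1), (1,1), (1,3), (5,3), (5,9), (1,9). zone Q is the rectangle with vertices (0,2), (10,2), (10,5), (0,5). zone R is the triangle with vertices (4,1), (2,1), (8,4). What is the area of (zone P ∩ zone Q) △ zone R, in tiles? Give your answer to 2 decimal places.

8.33

|zone P ∩ zone Q| = 7.
|(zone P ∩ zone Q) ∩ zone R| = 0.8333.
|(zone P ∩ zone Q) △ zone R| = 7 + 3 − 1.6667 = 8.33.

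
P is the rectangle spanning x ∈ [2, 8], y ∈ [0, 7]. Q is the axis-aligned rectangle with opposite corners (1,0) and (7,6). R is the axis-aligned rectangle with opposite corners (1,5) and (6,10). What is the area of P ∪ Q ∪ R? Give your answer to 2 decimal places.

64.00

By inclusion–exclusion:
Individual areas: |P| = 42, |Q| = 36, |R| = 25.
|P∩Q|: x∈[2,7], y∈[0,6] → 5·6 = 30.
|P∩R|: x∈[2,6], y∈[5,7] → 4·2 = 8.
|Q∩R|: x∈[1,6], y∈[5,6] → 5·1 = 5.
|P∩Q∩R| = 4.
|P ∪ Q ∪ R| = 103 − 43 + 4 = 64.00.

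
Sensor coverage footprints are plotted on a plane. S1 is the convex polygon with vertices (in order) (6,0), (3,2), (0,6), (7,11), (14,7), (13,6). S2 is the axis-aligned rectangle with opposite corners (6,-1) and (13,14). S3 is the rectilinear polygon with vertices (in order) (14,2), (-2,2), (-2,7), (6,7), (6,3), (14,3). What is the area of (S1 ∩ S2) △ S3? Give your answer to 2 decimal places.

87.52

|S1 ∩ S2| = 45.3571.
|(S1 ∩ S2) ∩ S3| = 2.9167.
|(S1 ∩ S2) △ S3| = 45.3571 + 48 − 5.8333 = 87.52.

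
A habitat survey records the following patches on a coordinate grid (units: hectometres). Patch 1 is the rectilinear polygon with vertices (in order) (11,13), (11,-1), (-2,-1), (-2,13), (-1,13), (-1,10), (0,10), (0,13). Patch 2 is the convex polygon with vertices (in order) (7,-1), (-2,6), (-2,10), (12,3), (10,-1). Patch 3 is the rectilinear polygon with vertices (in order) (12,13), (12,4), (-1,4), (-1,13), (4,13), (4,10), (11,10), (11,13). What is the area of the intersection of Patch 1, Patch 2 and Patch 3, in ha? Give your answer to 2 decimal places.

The intersection is the polygon with vertices (-1,5.222), (-1,9.5), (10,4), (0.571,4).
By the shoelace formula its area is 29.29.

29.29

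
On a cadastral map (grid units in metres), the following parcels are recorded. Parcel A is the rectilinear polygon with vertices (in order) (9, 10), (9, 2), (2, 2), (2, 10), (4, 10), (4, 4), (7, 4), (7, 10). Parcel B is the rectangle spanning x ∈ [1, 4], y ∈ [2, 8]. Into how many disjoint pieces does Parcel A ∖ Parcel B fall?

Parcel A ∖ Parcel B splits into 2 disjoint pieces (area 22, area 4).

2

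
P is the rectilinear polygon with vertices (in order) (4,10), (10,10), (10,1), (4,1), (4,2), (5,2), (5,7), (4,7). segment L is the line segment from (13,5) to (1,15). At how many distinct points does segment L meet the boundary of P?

2

The segment meets the boundary at (7,10), (10,7.5).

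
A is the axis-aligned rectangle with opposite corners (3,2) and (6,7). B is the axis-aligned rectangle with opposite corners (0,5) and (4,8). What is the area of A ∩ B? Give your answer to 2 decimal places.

2.00

|A∩B|: x∈[3,4], y∈[5,7] → 1·2 = 2.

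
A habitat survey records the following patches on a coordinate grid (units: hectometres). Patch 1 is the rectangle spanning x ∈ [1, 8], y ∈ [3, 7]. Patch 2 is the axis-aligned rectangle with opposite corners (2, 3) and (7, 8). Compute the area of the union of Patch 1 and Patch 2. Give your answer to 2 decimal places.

33.00

By inclusion–exclusion:
Individual areas: |Patch 1| = 28, |Patch 2| = 25.
|Patch 1∩Patch 2|: x∈[2,7], y∈[3,7] → 5·4 = 20.
|Patch 1 ∪ Patch 2| = 53 − 20 = 33.00.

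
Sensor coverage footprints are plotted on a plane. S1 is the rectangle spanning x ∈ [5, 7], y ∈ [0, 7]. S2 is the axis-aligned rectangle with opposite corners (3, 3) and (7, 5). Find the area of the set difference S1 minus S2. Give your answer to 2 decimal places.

|S1∩S2|: x∈[5,7], y∈[3,5] → 2·2 = 4.
|S1| = 14.
|S1 ∖ S2| = |S1| − |S1∩S2| = 14 − 4 = 10.00.

10.00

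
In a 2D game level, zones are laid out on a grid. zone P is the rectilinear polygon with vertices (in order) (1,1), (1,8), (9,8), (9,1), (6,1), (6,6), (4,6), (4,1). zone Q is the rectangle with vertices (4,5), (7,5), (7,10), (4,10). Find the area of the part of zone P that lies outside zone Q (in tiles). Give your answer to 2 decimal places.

|zone P| = 46, |zone P∩zone Q| = 7.
|zone P ∖ zone Q| = |zone P| − |zone P∩zone Q| = 46 − 7 = 39.00.

39.00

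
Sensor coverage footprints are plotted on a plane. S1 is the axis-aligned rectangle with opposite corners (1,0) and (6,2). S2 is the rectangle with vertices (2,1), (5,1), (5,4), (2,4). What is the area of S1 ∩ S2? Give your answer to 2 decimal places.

|S1∩S2|: x∈[2,5], y∈[1,2] → 3·1 = 3.

3.00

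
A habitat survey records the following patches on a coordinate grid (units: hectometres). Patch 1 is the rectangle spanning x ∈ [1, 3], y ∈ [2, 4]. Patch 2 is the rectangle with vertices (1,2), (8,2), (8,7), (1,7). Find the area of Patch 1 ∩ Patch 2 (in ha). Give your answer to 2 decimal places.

|Patch 1∩Patch 2|: x∈[1,3], y∈[2,4] → 2·2 = 4.

4.00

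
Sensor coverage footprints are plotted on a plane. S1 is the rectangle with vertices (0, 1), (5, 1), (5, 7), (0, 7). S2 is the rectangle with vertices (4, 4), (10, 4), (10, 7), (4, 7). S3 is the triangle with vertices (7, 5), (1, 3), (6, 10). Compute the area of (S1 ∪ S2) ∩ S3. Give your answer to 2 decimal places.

11.89

The region (S1 ∪ S2) ∩ S3 is the polygon with vertices (4,7), (5,7), (6.6,7), (7,5), (1,3), (3.857,7).
By the shoelace formula its area is 11.89.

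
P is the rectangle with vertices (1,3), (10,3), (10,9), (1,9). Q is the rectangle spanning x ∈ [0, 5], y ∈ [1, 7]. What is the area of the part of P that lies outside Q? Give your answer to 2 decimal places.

|P∩Q|: x∈[1,5], y∈[3,7] → 4·4 = 16.
|P| = 54.
|P ∖ Q| = |P| − |P∩Q| = 54 − 16 = 38.00.

38.00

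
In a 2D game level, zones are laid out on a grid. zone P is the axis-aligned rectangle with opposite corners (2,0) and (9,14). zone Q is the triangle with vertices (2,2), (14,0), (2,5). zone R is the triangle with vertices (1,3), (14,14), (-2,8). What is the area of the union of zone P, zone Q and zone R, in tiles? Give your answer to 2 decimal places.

By inclusion–exclusion:
Individual areas: |zone P| = 98, |zone Q| = 18, |zone R| = 49.
|zone P∩zone Q| = 14.875.
|zone P∩zone R| = 28.0337.
|zone Q∩zone R| = 0.5271.
|zone P∩zone Q∩zone R| = 0.5271.
|zone P ∪ zone Q ∪ zone R| = 165 − 43.4358 + 0.5271 = 122.09.

122.09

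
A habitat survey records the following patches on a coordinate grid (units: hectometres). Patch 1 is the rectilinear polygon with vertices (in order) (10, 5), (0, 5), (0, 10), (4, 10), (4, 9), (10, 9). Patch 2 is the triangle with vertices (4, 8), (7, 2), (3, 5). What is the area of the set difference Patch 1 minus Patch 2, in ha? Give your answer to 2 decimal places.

40.25

|Patch 1| = 44, |Patch 1∩Patch 2| = 3.75.
|Patch 1 ∖ Patch 2| = |Patch 1| − |Patch 1∩Patch 2| = 44 − 3.75 = 40.25.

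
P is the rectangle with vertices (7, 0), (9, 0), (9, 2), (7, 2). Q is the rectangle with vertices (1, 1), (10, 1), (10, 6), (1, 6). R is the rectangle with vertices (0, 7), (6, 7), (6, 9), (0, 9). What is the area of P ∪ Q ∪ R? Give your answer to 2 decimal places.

59.00

By inclusion–exclusion:
Individual areas: |P| = 4, |Q| = 45, |R| = 12.
|P∩Q|: x∈[7,9], y∈[1,2] → 2·1 = 2.
|P∩R| = 0 (no overlap).
|Q∩R| = 0 (no overlap).
|P∩Q∩R| = 0.
|P ∪ Q ∪ R| = 61 − 2 + 0 = 59.00.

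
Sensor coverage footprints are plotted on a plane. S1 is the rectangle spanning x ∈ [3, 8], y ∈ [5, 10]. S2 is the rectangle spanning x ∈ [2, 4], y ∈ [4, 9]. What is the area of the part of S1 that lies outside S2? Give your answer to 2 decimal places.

|S1∩S2|: x∈[3,4], y∈[5,9] → 1·4 = 4.
|S1| = 25.
|S1 ∖ S2| = |S1| − |S1∩S2| = 25 − 4 = 21.00.

21.00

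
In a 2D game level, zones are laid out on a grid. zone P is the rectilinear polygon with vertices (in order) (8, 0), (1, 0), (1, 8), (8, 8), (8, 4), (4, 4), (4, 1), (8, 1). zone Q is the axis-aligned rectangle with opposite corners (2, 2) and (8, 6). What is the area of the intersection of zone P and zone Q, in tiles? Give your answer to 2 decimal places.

16.00

The intersection is the polygon with vertices (8,4), (4,4), (4,2), (2,2), (2,6), (8,6).
By the shoelace formula its area is 16.00.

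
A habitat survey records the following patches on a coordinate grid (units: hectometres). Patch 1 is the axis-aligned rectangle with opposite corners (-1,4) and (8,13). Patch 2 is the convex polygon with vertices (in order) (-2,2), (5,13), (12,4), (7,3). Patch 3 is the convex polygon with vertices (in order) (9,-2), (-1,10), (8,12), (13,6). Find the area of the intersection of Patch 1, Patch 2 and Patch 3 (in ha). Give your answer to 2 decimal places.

37.43

The intersection is the polygon with vertices (4,4), (1.32,7.216), (3.765,11.059), (6.105,11.579), (8,9.143), (8,4).
By the shoelace formula its area is 37.43.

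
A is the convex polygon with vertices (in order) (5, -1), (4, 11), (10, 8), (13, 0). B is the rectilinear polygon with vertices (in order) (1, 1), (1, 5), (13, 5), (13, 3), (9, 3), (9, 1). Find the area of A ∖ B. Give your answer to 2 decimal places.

|A| = 68, |A∩B| = 22.3333.
|A ∖ B| = |A| − |A∩B| = 68 − 22.3333 = 45.67.

45.67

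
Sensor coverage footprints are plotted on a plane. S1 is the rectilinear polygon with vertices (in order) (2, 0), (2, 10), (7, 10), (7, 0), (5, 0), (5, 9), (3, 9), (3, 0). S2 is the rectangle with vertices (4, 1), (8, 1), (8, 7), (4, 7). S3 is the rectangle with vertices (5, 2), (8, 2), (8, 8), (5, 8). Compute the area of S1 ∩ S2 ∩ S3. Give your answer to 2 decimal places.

10.00

The intersection is the polygon with vertices (5,7), (7,7), (7,2), (5,2).
By the shoelace formula its area is 10.00.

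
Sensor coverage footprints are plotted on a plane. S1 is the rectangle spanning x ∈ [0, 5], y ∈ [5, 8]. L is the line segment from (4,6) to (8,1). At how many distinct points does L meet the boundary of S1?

The segment meets the boundary at (4.8,5).

1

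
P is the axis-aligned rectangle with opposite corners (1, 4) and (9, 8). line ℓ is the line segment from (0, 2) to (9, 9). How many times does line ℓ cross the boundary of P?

The segment meets the boundary at (7.714,8), (2.571,4).

2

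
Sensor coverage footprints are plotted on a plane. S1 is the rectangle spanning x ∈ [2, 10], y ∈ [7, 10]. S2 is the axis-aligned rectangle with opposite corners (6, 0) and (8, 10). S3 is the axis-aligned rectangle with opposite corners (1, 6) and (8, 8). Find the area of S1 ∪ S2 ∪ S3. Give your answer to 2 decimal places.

44.00

By inclusion–exclusion:
Individual areas: |S1| = 24, |S2| = 20, |S3| = 14.
|S1∩S2|: x∈[6,8], y∈[7,10] → 2·3 = 6.
|S1∩S3|: x∈[2,8], y∈[7,8] → 6·1 = 6.
|S2∩S3|: x∈[6,8], y∈[6,8] → 2·2 = 4.
|S1∩S2∩S3| = 2.
|S1 ∪ S2 ∪ S3| = 58 − 16 + 2 = 44.00.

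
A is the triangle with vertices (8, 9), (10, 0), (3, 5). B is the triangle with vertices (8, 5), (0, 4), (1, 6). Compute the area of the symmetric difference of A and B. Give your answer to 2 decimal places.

|A| = 26.5, |B| = 7.5, |A∩B| = 2.8449.
|A △ B| = |A| + |B| − 2·|A∩B| = 26.5 + 7.5 − 5.6899 = 28.31.

28.31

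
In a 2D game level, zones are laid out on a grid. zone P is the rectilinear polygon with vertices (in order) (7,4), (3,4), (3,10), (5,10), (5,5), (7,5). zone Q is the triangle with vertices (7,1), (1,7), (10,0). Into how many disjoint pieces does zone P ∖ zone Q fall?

zone P ∖ zone Q splits into 2 disjoint pieces (area 12.6587, area 0.5).

2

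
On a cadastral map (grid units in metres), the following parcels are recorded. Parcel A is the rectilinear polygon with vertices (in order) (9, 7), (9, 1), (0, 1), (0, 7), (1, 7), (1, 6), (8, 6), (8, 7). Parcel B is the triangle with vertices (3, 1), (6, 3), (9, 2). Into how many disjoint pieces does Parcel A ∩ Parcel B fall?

1

Parcel A ∩ Parcel B is a single connected region.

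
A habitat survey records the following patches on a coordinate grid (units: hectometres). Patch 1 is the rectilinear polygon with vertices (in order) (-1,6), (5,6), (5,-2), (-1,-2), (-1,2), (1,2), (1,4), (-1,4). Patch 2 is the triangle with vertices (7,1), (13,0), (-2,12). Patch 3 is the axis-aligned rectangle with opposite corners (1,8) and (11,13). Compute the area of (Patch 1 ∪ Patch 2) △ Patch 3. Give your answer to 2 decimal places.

|Patch 1 ∪ Patch 2| = 69.8283.
|(Patch 1 ∪ Patch 2) ∩ Patch 3| = 1.5545.
|(Patch 1 ∪ Patch 2) △ Patch 3| = 69.8283 + 50 − 3.1091 = 116.72.

116.72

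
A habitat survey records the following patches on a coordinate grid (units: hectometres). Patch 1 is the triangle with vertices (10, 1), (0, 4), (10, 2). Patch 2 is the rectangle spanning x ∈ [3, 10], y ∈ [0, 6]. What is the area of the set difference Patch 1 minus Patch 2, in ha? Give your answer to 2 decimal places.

|Patch 1| = 5, |Patch 1∩Patch 2| = 4.55.
|Patch 1 ∖ Patch 2| = |Patch 1| − |Patch 1∩Patch 2| = 5 − 4.55 = 0.45.

0.45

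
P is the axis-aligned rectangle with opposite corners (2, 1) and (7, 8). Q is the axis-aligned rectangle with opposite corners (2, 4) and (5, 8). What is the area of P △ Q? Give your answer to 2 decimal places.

|P∩Q|: x∈[2,5], y∈[4,8] → 3·4 = 12.
|P △ Q| = |P| + |Q| − 2·|P∩Q| = 35 + 12 − 24 = 23.00.

23.00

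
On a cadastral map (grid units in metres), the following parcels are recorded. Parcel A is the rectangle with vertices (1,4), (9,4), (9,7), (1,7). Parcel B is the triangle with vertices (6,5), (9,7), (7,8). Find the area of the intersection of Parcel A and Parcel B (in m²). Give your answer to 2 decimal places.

The intersection is the polygon with vertices (9,7), (6,5), (6.667,7).
By the shoelace formula its area is 2.33.

2.33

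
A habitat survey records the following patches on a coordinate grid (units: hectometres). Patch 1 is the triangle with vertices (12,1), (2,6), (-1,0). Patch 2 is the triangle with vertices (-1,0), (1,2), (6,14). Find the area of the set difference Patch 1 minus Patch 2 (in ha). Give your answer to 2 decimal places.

33.26

|Patch 1| = 37.5, |Patch 1∩Patch 2| = 4.2414.
|Patch 1 ∖ Patch 2| = |Patch 1| − |Patch 1∩Patch 2| = 37.5 − 4.2414 = 33.26.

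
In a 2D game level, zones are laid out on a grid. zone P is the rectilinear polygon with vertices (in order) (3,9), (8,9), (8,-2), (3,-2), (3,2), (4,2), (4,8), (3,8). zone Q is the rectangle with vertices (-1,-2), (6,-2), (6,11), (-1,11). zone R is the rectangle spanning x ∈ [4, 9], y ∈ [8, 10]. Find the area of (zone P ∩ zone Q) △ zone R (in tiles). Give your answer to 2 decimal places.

|zone P ∩ zone Q| = 27.
|(zone P ∩ zone Q) ∩ zone R| = 2.
|(zone P ∩ zone Q) △ zone R| = 27 + 10 − 4 = 33.00.

33.00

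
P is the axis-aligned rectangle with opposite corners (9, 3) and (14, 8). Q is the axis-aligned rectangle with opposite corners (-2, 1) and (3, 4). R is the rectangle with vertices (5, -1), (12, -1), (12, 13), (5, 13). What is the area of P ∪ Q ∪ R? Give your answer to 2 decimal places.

By inclusion–exclusion:
Individual areas: |P| = 25, |Q| = 15, |R| = 98.
|P∩Q| = 0 (no overlap).
|P∩R|: x∈[9,12], y∈[3,8] → 3·5 = 15.
|Q∩R| = 0 (no overlap).
|P∩Q∩R| = 0.
|P ∪ Q ∪ R| = 138 − 15 + 0 = 123.00.

123.00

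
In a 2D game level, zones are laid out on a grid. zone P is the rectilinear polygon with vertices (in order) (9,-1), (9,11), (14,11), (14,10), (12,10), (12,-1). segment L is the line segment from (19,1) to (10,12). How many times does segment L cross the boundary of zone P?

2

The segment meets the boundary at (10.818,11), (12,9.556).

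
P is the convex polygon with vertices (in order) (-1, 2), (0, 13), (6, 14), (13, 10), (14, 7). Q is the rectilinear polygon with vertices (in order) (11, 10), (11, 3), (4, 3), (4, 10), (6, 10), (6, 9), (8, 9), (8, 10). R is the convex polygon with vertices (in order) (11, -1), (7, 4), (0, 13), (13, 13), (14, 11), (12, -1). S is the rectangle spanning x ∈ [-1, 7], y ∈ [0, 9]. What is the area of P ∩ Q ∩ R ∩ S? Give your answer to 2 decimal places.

The intersection is the polygon with vertices (7,9), (7,4.667), (6.588,4.529), (4,7.857), (4,9), (6,9).
By the shoelace formula its area is 9.08.

9.08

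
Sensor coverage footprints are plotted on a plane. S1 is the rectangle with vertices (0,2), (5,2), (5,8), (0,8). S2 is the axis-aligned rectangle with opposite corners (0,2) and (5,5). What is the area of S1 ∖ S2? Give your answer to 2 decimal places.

|S1∩S2|: x∈[0,5], y∈[2,5] → 5·3 = 15.
|S1| = 30.
|S1 ∖ S2| = |S1| − |S1∩S2| = 30 − 15 = 15.00.

15.00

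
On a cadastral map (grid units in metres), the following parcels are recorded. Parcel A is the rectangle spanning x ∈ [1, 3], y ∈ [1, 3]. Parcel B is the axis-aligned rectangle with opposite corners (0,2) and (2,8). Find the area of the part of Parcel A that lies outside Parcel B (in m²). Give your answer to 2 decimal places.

|Parcel A∩Parcel B|: x∈[1,2], y∈[2,3] → 1·1 = 1.
|Parcel A| = 4.
|Parcel A ∖ Parcel B| = |Parcel A| − |Parcel A∩Parcel B| = 4 − 1 = 3.00.

3.00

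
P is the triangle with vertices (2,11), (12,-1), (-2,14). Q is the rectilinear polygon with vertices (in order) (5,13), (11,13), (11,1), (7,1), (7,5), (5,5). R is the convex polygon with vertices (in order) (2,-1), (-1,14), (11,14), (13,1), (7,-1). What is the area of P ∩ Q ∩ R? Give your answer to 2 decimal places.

2.76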